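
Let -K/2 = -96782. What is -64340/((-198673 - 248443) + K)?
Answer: 16085/63388 ≈ 0.25375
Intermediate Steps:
K = 193564 (K = -2*(-96782) = 193564)
-64340/((-198673 - 248443) + K) = -64340/((-198673 - 248443) + 193564) = -64340/(-447116 + 193564) = -64340/(-253552) = -64340*(-1/253552) = 16085/63388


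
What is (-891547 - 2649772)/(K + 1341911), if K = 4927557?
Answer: -3541319/6269468 ≈ -0.56485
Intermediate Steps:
(-891547 - 2649772)/(K + 1341911) = (-891547 - 2649772)/(4927557 + 1341911) = -3541319/6269468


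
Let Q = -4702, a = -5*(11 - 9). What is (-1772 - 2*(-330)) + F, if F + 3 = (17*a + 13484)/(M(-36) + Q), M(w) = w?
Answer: -2648092/2369 ≈ -1117.8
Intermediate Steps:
a = -10 (a = -5*2 = -10)
F = -13764/2369 (F = -3 + (17*(-10) + 13484)/(-36 - 4702) = -3 + (-170 + 13484)/(-4738) = -3 + 13314*(-1/4738) = -3 - 6657/2369 = -13764/2369 ≈ -5.8100)
(-1772 - 2*(-330)) + F = (-1772 - 2*(-330)) - 13764/2369 = (-1772 + 660) - 13764/2369 = -1112 - 13764/2369 = -2648092/2369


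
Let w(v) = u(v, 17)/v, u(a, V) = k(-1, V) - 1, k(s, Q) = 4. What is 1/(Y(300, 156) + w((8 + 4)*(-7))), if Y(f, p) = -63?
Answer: -28/1765 ≈ -0.015864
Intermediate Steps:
u(a, V) = 3 (u(a, V) = 4 - 1 = 3)
w(v) = 3/v
1/(Y(300, 156) + w((8 + 4)*(-7))) = 1/(-63 + 3/(((8 + 4)*(-7)))) = 1/(-63 + 3/((12*(-7)))) = 1/(-63 + 3/(-84)) = 1/(-63 + 3*(-1/84)) = 1/(-63 - 1/28) = 1/(-1765/28) = -28/1765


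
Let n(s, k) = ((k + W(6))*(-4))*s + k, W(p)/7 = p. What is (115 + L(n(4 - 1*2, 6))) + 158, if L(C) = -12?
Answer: 261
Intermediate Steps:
W(p) = 7*p
n(s, k) = k + s*(-168 - 4*k) (n(s, k) = ((k + 7*6)*(-4))*s + k = ((k + 42)*(-4))*s + k = ((42 + k)*(-4))*s + k = (-168 - 4*k)*s + k = s*(-168 - 4*k) + k = k + s*(-168 - 4*k))
(115 + L(n(4 - 1*2, 6))) + 158 = (115 - 12) + 158 = 103 + 158 = 261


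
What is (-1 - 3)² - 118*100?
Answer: -11784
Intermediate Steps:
(-1 - 3)² - 118*100 = (-4)² - 11800 = 16 - 11800 = -11784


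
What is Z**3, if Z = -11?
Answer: -1331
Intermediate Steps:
Z**3 = (-11)**3 = -1331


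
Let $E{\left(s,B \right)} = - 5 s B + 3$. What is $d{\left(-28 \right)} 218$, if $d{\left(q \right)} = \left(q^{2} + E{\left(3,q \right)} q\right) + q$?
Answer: $-2417184$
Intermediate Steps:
$E{\left(s,B \right)} = 3 - 5 B s$ ($E{\left(s,B \right)} = - 5 B s + 3 = 3 - 5 B s$)
$d{\left(q \right)} = q + q^{2} + q \left(3 - 15 q\right)$ ($d{\left(q \right)} = \left(q^{2} + \left(3 - 5 q 3\right) q\right) + q = \left(q^{2} + \left(3 - 15 q\right) q\right) + q = \left(q^{2} + q \left(3 - 15 q\right)\right) + q = q + q^{2} + q \left(3 - 15 q\right)$)
$d{\left(-28 \right)} 218 = 2 \left(-28\right) \left(2 - -196\right) 218 = 2 \left(-28\right) \left(2 + 196\right) 218 = 2 \left(-28\right) 198 \cdot 218 = \left(-11088\right) 218 = -2417184$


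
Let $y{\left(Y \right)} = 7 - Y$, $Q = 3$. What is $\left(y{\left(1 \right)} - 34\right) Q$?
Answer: $-84$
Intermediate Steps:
$\left(y{\left(1 \right)} - 34\right) Q = \left(\left(7 - 1\right) - 34\right) 3 = \left(6 - 34\right) 3 = \left(-28\right) 3 = -84$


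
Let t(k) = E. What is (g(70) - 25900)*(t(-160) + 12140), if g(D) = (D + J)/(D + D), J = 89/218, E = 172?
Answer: -1216506629889/3815 ≈ -3.1887e+8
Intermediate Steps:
t(k) = 172
J = 89/218 (J = 89*(1/218) = 89/218 ≈ 0.40826)
g(D) = (89/218 + D)/(2*D) (g(D) = (D + 89/218)/(D + D) = (89/218 + D)/((2*D)) = (89/218 + D)*(1/(2*D)) = (89/218 + D)/(2*D))
(g(70) - 25900)*(t(-160) + 12140) = ((1/436)*(89 + 218*70)/70 - 25900)*(172 + 12140) = ((1/436)*(1/70)*(89 + 15260) - 25900)*12312 = ((1/436)*(1/70)*15349 - 25900)*12312 = (15349/30520 - 25900)*12312 = -790452651/30520*12312 = -1216506629889/3815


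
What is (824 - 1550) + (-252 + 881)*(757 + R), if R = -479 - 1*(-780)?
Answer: 664756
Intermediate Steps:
R = 301 (R = -479 + 780 = 301)
(824 - 1550) + (-252 + 881)*(757 + R) = (824 - 1550) + (-252 + 881)*(757 + 301) = -726 + 629*1058 = -726 + 665482 = 664756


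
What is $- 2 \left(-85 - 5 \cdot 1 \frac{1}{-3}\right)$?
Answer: $\frac{500}{3} \approx 166.67$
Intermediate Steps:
$- 2 \left(-85 - 5 \cdot 1 \frac{1}{-3}\right) = - 2 \left(-85 - 5 \cdot 1 \left(- \frac{1}{3}\right)\right) = - 2 \left(-85 - - \frac{5}{3}\right) = - 2 \left(-85 + \frac{5}{3}\right) = \left(-2\right) \left(- \frac{250}{3}\right) = \frac{500}{3}$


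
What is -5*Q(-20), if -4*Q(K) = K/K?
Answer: 5/4 ≈ 1.2500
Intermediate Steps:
Q(K) = -1/4 (Q(K) = -K/(4*K) = -1/4*1 = -1/4)
-5*Q(-20) = -5*(-1/4) = 5/4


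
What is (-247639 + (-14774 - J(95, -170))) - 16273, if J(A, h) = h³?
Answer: 4634314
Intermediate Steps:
(-247639 + (-14774 - J(95, -170))) - 16273 = (-247639 + (-14774 - 1*(-170)³)) - 16273 = (-247639 + (-14774 - 1*(-4913000))) - 16273 = (-247639 + (-14774 + 4913000)) - 16273 = (-247639 + 4898226) - 16273 = 4650587 - 16273 = 4634314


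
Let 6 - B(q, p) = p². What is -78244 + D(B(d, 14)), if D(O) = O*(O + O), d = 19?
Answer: -6044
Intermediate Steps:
B(q, p) = 6 - p²
D(O) = 2*O² (D(O) = O*(2*O) = 2*O²)
-78244 + D(B(d, 14)) = -78244 + 2*(6 - 1*14²)² = -78244 + 2*(6 - 1*196)² = -78244 + 2*(6 - 196)² = -78244 + 2*(-190)² = -78244 + 2*36100 = -78244 + 72200 = -6044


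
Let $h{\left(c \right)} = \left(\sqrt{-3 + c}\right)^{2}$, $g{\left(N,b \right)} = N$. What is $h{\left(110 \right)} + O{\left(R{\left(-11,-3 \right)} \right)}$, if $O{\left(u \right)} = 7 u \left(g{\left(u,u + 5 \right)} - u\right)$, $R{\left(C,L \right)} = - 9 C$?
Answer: $107$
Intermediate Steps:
$O{\left(u \right)} = 0$ ($O{\left(u \right)} = 7 u \left(u - u\right) = 7 u 0 = 0$)
$h{\left(c \right)} = -3 + c$
$h{\left(110 \right)} + O{\left(R{\left(-11,-3 \right)} \right)} = \left(-3 + 110\right) + 0 = 107 + 0 = 107$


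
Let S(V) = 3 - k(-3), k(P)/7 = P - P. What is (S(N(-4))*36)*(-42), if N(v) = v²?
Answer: -4536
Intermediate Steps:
k(P) = 0 (k(P) = 7*(P - P) = 7*0 = 0)
S(V) = 3 (S(V) = 3 - 1*0 = 3 + 0 = 3)
(S(N(-4))*36)*(-42) = (3*36)*(-42) = 108*(-42) = -4536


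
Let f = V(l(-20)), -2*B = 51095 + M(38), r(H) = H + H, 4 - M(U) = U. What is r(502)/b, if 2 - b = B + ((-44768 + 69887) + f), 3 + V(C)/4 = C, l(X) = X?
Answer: 2008/1011 ≈ 1.9862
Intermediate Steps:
M(U) = 4 - U
r(H) = 2*H
B = -51061/2 (B = -(51095 + (4 - 1*38))/2 = -(51095 + (4 - 38))/2 = -(51095 - 34)/2 = -½*51061 = -51061/2 ≈ -25531.)
V(C) = -12 + 4*C
f = -92 (f = -12 + 4*(-20) = -12 - 80 = -92)
b = 1011/2 (b = 2 - (-51061/2 + ((-44768 + 69887) - 92)) = 2 - (-51061/2 + (25119 - 92)) = 2 - (-51061/2 + 25027) = 2 - 1*(-1007/2) = 2 + 1007/2 = 1011/2 ≈ 505.50)
r(502)/b = (2*502)/(1011/2) = 1004*(2/1011) = 2008/1011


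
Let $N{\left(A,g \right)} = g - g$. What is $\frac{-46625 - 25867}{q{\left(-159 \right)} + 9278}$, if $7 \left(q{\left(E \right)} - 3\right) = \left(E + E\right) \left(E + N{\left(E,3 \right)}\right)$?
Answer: $- \frac{507444}{115529} \approx -4.3923$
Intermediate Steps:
$N{\left(A,g \right)} = 0$
$q{\left(E \right)} = 3 + \frac{2 E^{2}}{7}$ ($q{\left(E \right)} = 3 + \frac{\left(E + E\right) \left(E + 0\right)}{7} = 3 + \frac{2 E E}{7} = 3 + \frac{2 E^{2}}{7}$)
$\frac{-46625 - 25867}{q{\left(-159 \right)} + 9278} = \frac{-46625 - 25867}{\left(3 + \frac{2 \left(-159\right)^{2}}{7}\right) + 9278} = - \frac{72492}{\left(3 + \frac{2}{7} \cdot 25281\right) + 9278} = - \frac{72492}{\left(3 + \frac{50562}{7}\right) + 9278} = - \frac{72492}{\frac{50583}{7} + 9278} = - \frac{72492}{\frac{115529}{7}} = \left(-72492\right) \frac{7}{115529} = - \frac{507444}{115529}$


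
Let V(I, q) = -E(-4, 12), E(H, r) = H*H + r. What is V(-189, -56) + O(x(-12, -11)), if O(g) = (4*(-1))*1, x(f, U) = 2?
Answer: -32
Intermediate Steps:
O(g) = -4 (O(g) = -4*1 = -4)
E(H, r) = r + H**2 (E(H, r) = H**2 + r = r + H**2)
V(I, q) = -28 (V(I, q) = -(12 + (-4)**2) = -(12 + 16) = -1*28 = -28)
V(-189, -56) + O(x(-12, -11)) = -28 - 4 = -32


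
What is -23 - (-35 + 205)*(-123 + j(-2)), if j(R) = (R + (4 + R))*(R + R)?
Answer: 20887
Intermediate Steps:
j(R) = 2*R*(4 + 2*R) (j(R) = (4 + 2*R)*(2*R) = 2*R*(4 + 2*R))
-23 - (-35 + 205)*(-123 + j(-2)) = -23 - (-35 + 205)*(-123 + 4*(-2)*(2 - 2)) = -23 - 170*(-123 + 4*(-2)*0) = -23 - 170*(-123 + 0) = -23 - 170*(-123) = -23 - 1*(-20910) = -23 + 20910 = 20887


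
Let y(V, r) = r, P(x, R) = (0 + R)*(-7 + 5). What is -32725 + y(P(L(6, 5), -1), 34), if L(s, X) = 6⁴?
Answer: -32691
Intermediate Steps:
L(s, X) = 1296
P(x, R) = -2*R (P(x, R) = R*(-2) = -2*R)
-32725 + y(P(L(6, 5), -1), 34) = -32725 + 34 = -32691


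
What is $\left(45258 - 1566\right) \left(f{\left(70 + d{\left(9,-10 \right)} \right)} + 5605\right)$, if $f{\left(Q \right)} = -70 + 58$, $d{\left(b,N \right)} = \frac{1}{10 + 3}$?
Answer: $244369356$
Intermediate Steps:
$d{\left(b,N \right)} = \frac{1}{13}$
$f{\left(Q \right)} = -12$
$\left(45258 - 1566\right) \left(f{\left(70 + d{\left(9,-10 \right)} \right)} + 5605\right) = \left(45258 - 1566\right) \left(-12 + 5605\right) = 43692 \cdot 5593 = 244369356$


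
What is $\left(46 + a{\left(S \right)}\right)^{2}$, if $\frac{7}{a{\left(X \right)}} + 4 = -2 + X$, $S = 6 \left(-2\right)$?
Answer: $\frac{674041}{324} \approx 2080.4$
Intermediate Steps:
$S = -12$
$a{\left(X \right)} = \frac{7}{-6 + X}$ ($a{\left(X \right)} = \frac{7}{-4 + \left(-2 + X\right)} = \frac{7}{-6 + X}$)
$\left(46 + a{\left(S \right)}\right)^{2} = \left(46 + \frac{7}{-6 - 12}\right)^{2} = \left(46 + \frac{7}{-18}\right)^{2} = \left(46 + 7 \left(- \frac{1}{18}\right)\right)^{2} = \left(46 - \frac{7}{18}\right)^{2} = \left(\frac{821}{18}\right)^{2} = \frac{674041}{324}$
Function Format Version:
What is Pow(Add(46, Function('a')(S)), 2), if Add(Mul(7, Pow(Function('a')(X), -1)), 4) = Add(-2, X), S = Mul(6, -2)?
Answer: Rational(674041, 324) ≈ 2080.4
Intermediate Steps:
S = -12
Function('a')(X) = Mul(7, Pow(Add(-6, X), -1)) (Function('a')(X) = Mul(7, Pow(Add(-4, Add(-2, X)), -1)) = Mul(7, Pow(Add(-6, X), -1)))
Pow(Add(46, Function('a')(S)), 2) = Pow(Add(46, Mul(7, Pow(Add(-6, -12), -1))), 2) = Pow(Add(46, Mul(7, Pow(-18, -1))), 2) = Pow(Add(46, Mul(7, Rational(-1, 18))), 2) = Pow(Add(46, Rational(-7, 18)), 2) = Pow(Rational(821, 18), 2) = Rational(674041, 324)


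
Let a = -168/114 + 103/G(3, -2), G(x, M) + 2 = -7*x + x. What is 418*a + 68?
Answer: -27007/10 ≈ -2700.7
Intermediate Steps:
G(x, M) = -2 - 6*x (G(x, M) = -2 + (-7*x + x) = -2 - 6*x)
a = -2517/380 (a = -168/114 + 103/(-2 - 6*3) = -168*1/114 + 103/(-2 - 18) = -28/19 + 103/(-20) = -28/19 + 103*(-1/20) = -28/19 - 103/20 = -2517/380 ≈ -6.6237)
418*a + 68 = 418*(-2517/380) + 68 = -27687/10 + 68 = -27007/10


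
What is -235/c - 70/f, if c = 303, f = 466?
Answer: -65360/70599 ≈ -0.92579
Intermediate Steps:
-235/c - 70/f = -235/303 - 70/466 = -235*1/303 - 70*1/466 = -235/303 - 35/233 = -65360/70599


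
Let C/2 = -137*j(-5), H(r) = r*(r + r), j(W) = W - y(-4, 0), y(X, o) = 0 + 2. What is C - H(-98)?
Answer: -17290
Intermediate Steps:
y(X, o) = 2
j(W) = -2 + W (j(W) = W - 1*2 = W - 2 = -2 + W)
H(r) = 2*r² (H(r) = r*(2*r) = 2*r²)
C = 1918 (C = 2*(-137*(-2 - 5)) = 2*(-137*(-7)) = 2*959 = 1918)
C - H(-98) = 1918 - 2*(-98)² = 1918 - 2*9604 = 1918 - 1*19208 = 1918 - 19208 = -17290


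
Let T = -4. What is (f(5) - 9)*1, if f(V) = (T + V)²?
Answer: -8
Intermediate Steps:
f(V) = (-4 + V)²
(f(5) - 9)*1 = ((-4 + 5)² - 9)*1 = (1² - 9)*1 = (1 - 9)*1 = -8*1 = -8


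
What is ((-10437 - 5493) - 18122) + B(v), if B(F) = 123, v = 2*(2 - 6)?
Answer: -33929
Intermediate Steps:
v = -8 (v = 2*(-4) = -8)
((-10437 - 5493) - 18122) + B(v) = ((-10437 - 5493) - 18122) + 123 = (-15930 - 18122) + 123 = -34052 + 123 = -33929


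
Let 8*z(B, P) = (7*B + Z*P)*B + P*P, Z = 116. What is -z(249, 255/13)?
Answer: -42290667/338 ≈ -1.2512e+5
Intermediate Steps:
z(B, P) = P²/8 + B*(7*B + 116*P)/8 (z(B, P) = ((7*B + 116*P)*B + P*P)/8 = (B*(7*B + 116*P) + P²)/8 = (P² + B*(7*B + 116*P))/8 = P²/8 + B*(7*B + 116*P)/8)
-z(249, 255/13) = -((255/13)²/8 + (7/8)*249² + (29/2)*249*(255/13)) = -((255*(1/13))²/8 + (7/8)*62001 + (29/2)*249*(255*(1/13))) = -((255/13)²/8 + 434007/8 + (29/2)*249*(255/13)) = -((⅛)*(65025/169) + 434007/8 + 1841355/26) = -(65025/1352 + 434007/8 + 1841355/26) = -1*42290667/338 = -42290667/338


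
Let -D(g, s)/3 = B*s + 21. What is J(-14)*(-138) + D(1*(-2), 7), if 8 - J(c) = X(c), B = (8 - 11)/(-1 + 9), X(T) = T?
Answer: -24729/8 ≈ -3091.1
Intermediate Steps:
B = -3/8 ≈ -0.37500
D(g, s) = -63 + 9*s/8 (D(g, s) = -3*(-3*s/8 + 21) = -3*(21 - 3*s/8) = -63 + 9*s/8)
J(c) = 8 - c
J(-14)*(-138) + D(1*(-2), 7) = (8 - 1*(-14))*(-138) + (-63 + (9/8)*7) = (8 + 14)*(-138) + (-63 + 63/8) = 22*(-138) - 441/8 = -3036 - 441/8 = -24729/8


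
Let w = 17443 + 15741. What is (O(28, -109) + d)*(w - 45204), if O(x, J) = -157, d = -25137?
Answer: 304033880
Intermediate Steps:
w = 33184
(O(28, -109) + d)*(w - 45204) = (-157 - 25137)*(33184 - 45204) = -25294*(-12020) = 304033880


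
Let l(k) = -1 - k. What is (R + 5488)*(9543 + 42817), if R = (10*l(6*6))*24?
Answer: -177605120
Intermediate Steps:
R = -8880 (R = (10*(-1 - 6*6))*24 = (10*(-1 - 1*36))*24 = (10*(-1 - 36))*24 = (10*(-37))*24 = -370*24 = -8880)
(R + 5488)*(9543 + 42817) = (-8880 + 5488)*(9543 + 42817) = -3392*52360 = -177605120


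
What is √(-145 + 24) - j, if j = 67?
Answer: -67 + 11*I ≈ -67.0 + 11.0*I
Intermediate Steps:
√(-145 + 24) - j = √(-145 + 24) - 1*67 = √(-121) - 67 = 11*I - 67 = -67 + 11*I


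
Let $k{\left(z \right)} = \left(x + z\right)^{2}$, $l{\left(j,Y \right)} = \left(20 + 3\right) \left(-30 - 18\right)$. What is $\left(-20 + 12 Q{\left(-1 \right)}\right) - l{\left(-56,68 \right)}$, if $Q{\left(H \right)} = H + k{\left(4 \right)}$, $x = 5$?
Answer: $2044$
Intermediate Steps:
$l{\left(j,Y \right)} = -1104$ ($l{\left(j,Y \right)} = 23 \left(-48\right) = -1104$)
$k{\left(z \right)} = \left(5 + z\right)^{2}$
$Q{\left(H \right)} = 81 + H$ ($Q{\left(H \right)} = H + \left(5 + 4\right)^{2} = H + 9^{2} = H + 81 = 81 + H$)
$\left(-20 + 12 Q{\left(-1 \right)}\right) - l{\left(-56,68 \right)} = \left(-20 + 12 \left(81 - 1\right)\right) - -1104 = \left(-20 + 12 \cdot 80\right) + 1104 = \left(-20 + 960\right) + 1104 = 940 + 1104 = 2044$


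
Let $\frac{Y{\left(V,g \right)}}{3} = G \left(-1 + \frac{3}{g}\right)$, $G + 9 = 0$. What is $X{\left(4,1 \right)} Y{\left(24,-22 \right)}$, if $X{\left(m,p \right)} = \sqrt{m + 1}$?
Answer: $\frac{675 \sqrt{5}}{22} \approx 68.607$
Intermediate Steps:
$G = -9$ ($G = -9 + 0 = -9$)
$Y{\left(V,g \right)} = 27 - \frac{81}{g}$ ($Y{\left(V,g \right)} = 3 \left(- 9 \left(-1 + \frac{3}{g}\right)\right) = 3 \left(9 - \frac{27}{g}\right) = 27 - \frac{81}{g}$)
$X{\left(m,p \right)} = \sqrt{1 + m}$
$X{\left(4,1 \right)} Y{\left(24,-22 \right)} = \sqrt{1 + 4} \left(27 - \frac{81}{-22}\right) = \sqrt{5} \left(27 - - \frac{81}{22}\right) = \sqrt{5} \left(27 + \frac{81}{22}\right) = \sqrt{5} \cdot \frac{675}{22} = \frac{675 \sqrt{5}}{22}$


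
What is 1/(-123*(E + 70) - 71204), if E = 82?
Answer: -1/89900 ≈ -1.1123e-5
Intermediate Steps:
1/(-123*(E + 70) - 71204) = 1/(-123*(82 + 70) - 71204) = 1/(-123*152 - 71204) = 1/(-18696 - 71204) = 1/(-89900) = -1/89900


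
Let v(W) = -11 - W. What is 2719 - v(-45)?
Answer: 2685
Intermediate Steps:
2719 - v(-45) = 2719 - (-11 - 1*(-45)) = 2719 - (-11 + 45) = 2719 - 1*34 = 2719 - 34 = 2685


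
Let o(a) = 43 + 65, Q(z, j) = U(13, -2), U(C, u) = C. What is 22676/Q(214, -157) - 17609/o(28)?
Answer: 2220091/1404 ≈ 1581.3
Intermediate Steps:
Q(z, j) = 13
o(a) = 108
22676/Q(214, -157) - 17609/o(28) = 22676/13 - 17609/108 = 2220091/1404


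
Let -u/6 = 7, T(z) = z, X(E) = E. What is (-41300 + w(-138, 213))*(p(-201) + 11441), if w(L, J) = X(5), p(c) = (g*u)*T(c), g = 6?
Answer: -2564130435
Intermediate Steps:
u = -42 (u = -6*7 = -42)
p(c) = -252*c (p(c) = (6*(-42))*c = -252*c)
w(L, J) = 5
(-41300 + w(-138, 213))*(p(-201) + 11441) = (-41300 + 5)*(-252*(-201) + 11441) = -41295*(50652 + 11441) = -41295*62093 = -2564130435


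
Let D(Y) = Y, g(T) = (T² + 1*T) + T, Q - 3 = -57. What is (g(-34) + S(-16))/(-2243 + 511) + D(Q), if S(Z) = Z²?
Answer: -23718/433 ≈ -54.776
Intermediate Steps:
Q = -54 (Q = 3 - 57 = -54)
g(T) = T² + 2*T (g(T) = (T² + T) + T = (T + T²) + T = T² + 2*T)
(g(-34) + S(-16))/(-2243 + 511) + D(Q) = (-34*(2 - 34) + (-16)²)/(-2243 + 511) - 54 = (-34*(-32) + 256)/(-1732) - 54 = (1088 + 256)*(-1/1732) - 54 = 1344*(-1/1732) - 54 = -336/433 - 54 = -23718/433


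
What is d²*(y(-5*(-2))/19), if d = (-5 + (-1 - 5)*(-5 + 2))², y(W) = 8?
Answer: 228488/19 ≈ 12026.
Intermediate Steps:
d = 169 (d = (-5 - 6*(-3))² = (-5 + 18)² = 13² = 169)
d²*(y(-5*(-2))/19) = 169²*(8/19) = 28561*(8*(1/19)) = 28561*(8/19) = 228488/19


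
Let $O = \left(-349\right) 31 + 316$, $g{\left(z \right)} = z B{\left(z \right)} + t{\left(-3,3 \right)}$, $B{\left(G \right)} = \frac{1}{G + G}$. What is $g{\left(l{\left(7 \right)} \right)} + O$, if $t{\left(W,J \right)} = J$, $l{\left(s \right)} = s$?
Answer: $- \frac{20999}{2} \approx -10500.0$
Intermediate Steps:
$B{\left(G \right)} = \frac{1}{2 G}$
$g{\left(z \right)} = \frac{7}{2}$ ($g{\left(z \right)} = z \frac{1}{2 z} + 3 = \frac{1}{2} + 3 = \frac{7}{2}$)
$O = -10503$ ($O = -10819 + 316 = -10503$)
$g{\left(l{\left(7 \right)} \right)} + O = \frac{7}{2} - 10503 = - \frac{20999}{2}$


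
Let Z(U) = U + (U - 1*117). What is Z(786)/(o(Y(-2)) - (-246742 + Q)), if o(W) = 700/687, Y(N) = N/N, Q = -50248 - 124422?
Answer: 999585/289510744 ≈ 0.0034527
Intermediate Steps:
Q = -174670
Y(N) = 1
o(W) = 700/687 (o(W) = 700*(1/687) = 700/687)
Z(U) = -117 + 2*U (Z(U) = U + (U - 117) = U + (-117 + U) = -117 + 2*U)
Z(786)/(o(Y(-2)) - (-246742 + Q)) = (-117 + 2*786)/(700/687 - (-246742 - 174670)) = (-117 + 1572)/(700/687 - 1*(-421412)) = 1455/(700/687 + 421412) = 1455/(289510744/687) = 1455*(687/289510744) = 999585/289510744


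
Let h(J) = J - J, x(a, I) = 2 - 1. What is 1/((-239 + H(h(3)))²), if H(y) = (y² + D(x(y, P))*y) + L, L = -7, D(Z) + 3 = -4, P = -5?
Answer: 1/60516 ≈ 1.6525e-5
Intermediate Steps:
x(a, I) = 1
D(Z) = -7 (D(Z) = -3 - 4 = -7)
h(J) = 0
H(y) = -7 + y² - 7*y (H(y) = (y² - 7*y) - 7 = -7 + y² - 7*y)
1/((-239 + H(h(3)))²) = 1/((-239 + (-7 + 0² - 7*0))²) = 1/((-239 + (-7 + 0 + 0))²) = 1/((-239 - 7)²) = 1/((-246)²) = 1/60516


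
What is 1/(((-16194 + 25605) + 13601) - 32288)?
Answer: -1/9276 ≈ -0.00010781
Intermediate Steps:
1/(((-16194 + 25605) + 13601) - 32288) = 1/((9411 + 13601) - 32288) = 1/(23012 - 32288) = 1/(-9276) = -1/9276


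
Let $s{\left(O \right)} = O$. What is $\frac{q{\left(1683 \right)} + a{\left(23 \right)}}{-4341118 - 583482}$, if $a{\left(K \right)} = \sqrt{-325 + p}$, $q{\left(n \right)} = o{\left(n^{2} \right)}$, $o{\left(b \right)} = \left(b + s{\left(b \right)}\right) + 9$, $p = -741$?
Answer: $- \frac{5664987}{4924600} - \frac{i \sqrt{1066}}{4924600} \approx -1.1503 - 6.6299 \cdot 10^{-6} i$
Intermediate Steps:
$o{\left(b \right)} = 9 + 2 b$ ($o{\left(b \right)} = \left(b + b\right) + 9 = 2 b + 9 = 9 + 2 b$)
$q{\left(n \right)} = 9 + 2 n^{2}$
$a{\left(K \right)} = i \sqrt{1066}$ ($a{\left(K \right)} = \sqrt{-325 - 741} = \sqrt{-1066} = i \sqrt{1066}$)
$\frac{q{\left(1683 \right)} + a{\left(23 \right)}}{-4341118 - 583482} = \frac{\left(9 + 2 \cdot 1683^{2}\right) + i \sqrt{1066}}{-4341118 - 583482} = \frac{\left(9 + 2 \cdot 2832489\right) + i \sqrt{1066}}{-4924600} = \left(\left(9 + 5664978\right) + i \sqrt{1066}\right) \left(- \frac{1}{4924600}\right) = \left(5664987 + i \sqrt{1066}\right) \left(- \frac{1}{4924600}\right) = - \frac{5664987}{4924600} - \frac{i \sqrt{1066}}{4924600}$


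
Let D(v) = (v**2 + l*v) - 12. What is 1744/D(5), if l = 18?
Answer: 1744/103 ≈ 16.932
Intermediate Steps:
D(v) = -12 + v**2 + 18*v (D(v) = (v**2 + 18*v) - 12 = -12 + v**2 + 18*v)
1744/D(5) = 1744/(-12 + 5**2 + 18*5) = 1744/(-12 + 25 + 90) = 1744/103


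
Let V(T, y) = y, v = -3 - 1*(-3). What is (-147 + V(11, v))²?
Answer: 21609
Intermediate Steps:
v = 0 (v = -3 + 3 = 0)
(-147 + V(11, v))² = (-147 + 0)² = (-147)² = 21609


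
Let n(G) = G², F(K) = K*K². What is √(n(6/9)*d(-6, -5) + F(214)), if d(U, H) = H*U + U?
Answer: 22*√182238/3 ≈ 3130.6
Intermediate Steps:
F(K) = K³
d(U, H) = U + H*U
√(n(6/9)*d(-6, -5) + F(214)) = √((6/9)²*(-6*(1 - 5)) + 214³) = √((6*(⅑))²*(-6*(-4)) + 9800344) = √((⅔)²*24 + 9800344) = √((4/9)*24 + 9800344) = √(32/3 + 9800344) = √(29401064/3) = 22*√182238/3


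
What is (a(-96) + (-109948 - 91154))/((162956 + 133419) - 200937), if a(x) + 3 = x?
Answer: -28743/13634 ≈ -2.1082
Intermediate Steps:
a(x) = -3 + x
(a(-96) + (-109948 - 91154))/((162956 + 133419) - 200937) = ((-3 - 96) + (-109948 - 91154))/((162956 + 133419) - 200937) = (-99 - 201102)/(296375 - 200937) = -201201/95438 = -201201*1/95438 = -28743/13634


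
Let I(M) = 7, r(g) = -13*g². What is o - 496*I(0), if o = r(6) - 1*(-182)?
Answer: -3758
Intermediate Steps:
o = -286 (o = -13*6² - 1*(-182) = -13*36 + 182 = -468 + 182 = -286)
o - 496*I(0) = -286 - 496*7 = -286 - 3472 = -3758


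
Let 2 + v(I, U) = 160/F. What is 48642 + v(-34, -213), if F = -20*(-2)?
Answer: 48644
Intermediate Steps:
F = 40
v(I, U) = 2 (v(I, U) = -2 + 160/40 = -2 + 160*(1/40) = -2 + 4 = 2)
48642 + v(-34, -213) = 48642 + 2 = 48644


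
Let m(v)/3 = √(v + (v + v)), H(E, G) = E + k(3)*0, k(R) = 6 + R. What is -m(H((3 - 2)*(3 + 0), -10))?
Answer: -9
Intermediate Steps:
H(E, G) = E (H(E, G) = E + (6 + 3)*0 = E + 9*0 = E + 0 = E)
m(v) = 3*√3*√v (m(v) = 3*√(v + (v + v)) = 3*√(v + 2*v) = 3*√(3*v) = 3*(√3*√v) = 3*√3*√v)
-m(H((3 - 2)*(3 + 0), -10)) = -3*√3*√((3 - 2)*(3 + 0)) = -3*√3*√(1*3) = -3*√3*√3 = -1*9 = -9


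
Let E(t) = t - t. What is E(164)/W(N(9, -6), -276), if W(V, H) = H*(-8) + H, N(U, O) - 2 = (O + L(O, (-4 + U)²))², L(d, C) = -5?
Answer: 0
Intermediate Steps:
E(t) = 0
N(U, O) = 2 + (-5 + O)² (N(U, O) = 2 + (O - 5)² = 2 + (-5 + O)²)
W(V, H) = -7*H (W(V, H) = -8*H + H = -7*H)
E(164)/W(N(9, -6), -276) = 0/((-7*(-276))) = 0/1932 = 0*(1/1932) = 0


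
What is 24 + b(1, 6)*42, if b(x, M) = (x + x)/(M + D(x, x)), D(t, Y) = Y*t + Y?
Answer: 69/2 ≈ 34.500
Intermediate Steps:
D(t, Y) = Y + Y*t
b(x, M) = 2*x/(M + x*(1 + x)) (b(x, M) = (x + x)/(M + x*(1 + x)) = (2*x)/(M + x*(1 + x)) = 2*x/(M + x*(1 + x)))
24 + b(1, 6)*42 = 24 + (2*1/(6 + 1*(1 + 1)))*42 = 24 + (2*1/(6 + 1*2))*42 = 24 + (2*1/(6 + 2))*42 = 24 + (2*1/8)*42 = 24 + (2*1*(1/8))*42 = 24 + (1/4)*42 = 24 + 21/2 = 69/2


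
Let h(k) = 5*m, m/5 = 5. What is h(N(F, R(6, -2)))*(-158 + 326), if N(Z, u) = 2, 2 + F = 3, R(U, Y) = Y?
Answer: 21000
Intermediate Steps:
m = 25 (m = 5*5 = 25)
F = 1 (F = -2 + 3 = 1)
h(k) = 125 (h(k) = 5*25 = 125)
h(N(F, R(6, -2)))*(-158 + 326) = 125*(-158 + 326) = 125*168 = 21000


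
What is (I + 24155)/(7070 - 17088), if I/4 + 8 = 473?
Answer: -26015/10018 ≈ -2.5968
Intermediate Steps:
I = 1860 (I = -32 + 4*473 = -32 + 1892 = 1860)
(I + 24155)/(7070 - 17088) = (1860 + 24155)/(7070 - 17088) = 26015/(-10018) = 26015*(-1/10018) = -26015/10018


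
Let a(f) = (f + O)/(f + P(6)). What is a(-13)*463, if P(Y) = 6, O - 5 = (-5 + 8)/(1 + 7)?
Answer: 28243/56 ≈ 504.34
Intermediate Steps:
O = 43/8 (O = 5 + (-5 + 8)/(1 + 7) = 5 + 3/8 = 43/8 ≈ 5.3750)
a(f) = (43/8 + f)/(6 + f) (a(f) = (f + 43/8)/(f + 6) = (43/8 + f)/(6 + f))
a(-13)*463 = ((43/8 - 13)/(6 - 13))*463 = (-61/8/(-7))*463 = -⅐*(-61/8)*463 = (61/56)*463 = 28243/56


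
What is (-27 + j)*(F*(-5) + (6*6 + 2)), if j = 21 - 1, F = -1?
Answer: -301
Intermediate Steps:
j = 20
(-27 + j)*(F*(-5) + (6*6 + 2)) = (-27 + 20)*(-1*(-5) + (6*6 + 2)) = -7*(5 + (36 + 2)) = -7*(5 + 38) = -7*43 = -301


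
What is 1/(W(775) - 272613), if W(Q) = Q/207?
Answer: -207/56430116 ≈ -3.6683e-6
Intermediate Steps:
W(Q) = Q/207 (W(Q) = Q*(1/207) = Q/207)
1/(W(775) - 272613) = 1/((1/207)*775 - 272613) = 1/(775/207 - 272613) = 1/(-56430116/207) = -207/56430116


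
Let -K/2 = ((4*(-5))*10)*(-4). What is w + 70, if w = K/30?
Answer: 50/3 ≈ 16.667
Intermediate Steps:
K = -1600 (K = -2*(4*(-5))*10*(-4) = -2*(-20*10)*(-4) = -(-400)*(-4) = -2*800 = -1600)
w = -160/3 (w = -1600/30 = -1600*1/30 = -160/3 ≈ -53.333)
w + 70 = -160/3 + 70 = 50/3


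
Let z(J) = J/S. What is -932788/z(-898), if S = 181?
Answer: 84417314/449 ≈ 1.8801e+5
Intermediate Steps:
z(J) = J/181
-932788/z(-898) = -932788/((1/181)*(-898)) = -932788/(-898/181) = -932788*(-181/898) = 84417314/449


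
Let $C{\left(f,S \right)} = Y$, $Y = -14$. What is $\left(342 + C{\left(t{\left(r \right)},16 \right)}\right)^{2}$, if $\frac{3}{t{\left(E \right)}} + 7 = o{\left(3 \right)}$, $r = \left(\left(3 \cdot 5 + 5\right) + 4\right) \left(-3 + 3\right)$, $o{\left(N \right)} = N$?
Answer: $107584$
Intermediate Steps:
$r = 0$ ($r = \left(\left(15 + 5\right) + 4\right) 0 = \left(20 + 4\right) 0 = 24 \cdot 0 = 0$)
$t{\left(E \right)} = - \frac{3}{4}$ ($t{\left(E \right)} = \frac{3}{-7 + 3} = \frac{3}{-4} = 3 \left(- \frac{1}{4}\right) = - \frac{3}{4}$)
$C{\left(f,S \right)} = -14$
$\left(342 + C{\left(t{\left(r \right)},16 \right)}\right)^{2} = \left(342 - 14\right)^{2} = 328^{2} = 107584$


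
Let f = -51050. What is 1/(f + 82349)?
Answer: 1/31299 ≈ 3.1950e-5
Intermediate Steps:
1/(f + 82349) = 1/(-51050 + 82349) = 1/31299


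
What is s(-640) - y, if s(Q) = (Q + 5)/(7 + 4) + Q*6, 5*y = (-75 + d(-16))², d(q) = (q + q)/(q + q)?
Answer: -274611/55 ≈ -4992.9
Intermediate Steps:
d(q) = 1 (d(q) = (2*q)/((2*q)) = (2*q)*(1/(2*q)) = 1)
y = 5476/5 (y = (-75 + 1)²/5 = (⅕)*(-74)² = (⅕)*5476 = 5476/5 ≈ 1095.2)
s(Q) = 5/11 + 67*Q/11 (s(Q) = (5 + Q)/11 + 6*Q = (5 + Q)*(1/11) + 6*Q = (5/11 + Q/11) + 6*Q = 5/11 + 67*Q/11)
s(-640) - y = (5/11 + (67/11)*(-640)) - 1*5476/5 = (5/11 - 42880/11) - 5476/5 = -42875/11 - 5476/5 = -274611/55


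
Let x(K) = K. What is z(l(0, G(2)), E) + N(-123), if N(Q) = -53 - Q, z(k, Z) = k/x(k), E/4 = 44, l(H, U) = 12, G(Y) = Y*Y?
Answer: 71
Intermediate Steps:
G(Y) = Y²
E = 176 (E = 4*44 = 176)
z(k, Z) = 1 (z(k, Z) = k/k = 1)
z(l(0, G(2)), E) + N(-123) = 1 + (-53 - 1*(-123)) = 1 + (-53 + 123) = 1 + 70 = 71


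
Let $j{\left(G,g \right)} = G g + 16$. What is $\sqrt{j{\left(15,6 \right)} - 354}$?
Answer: $2 i \sqrt{62} \approx 15.748 i$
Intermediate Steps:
$j{\left(G,g \right)} = 16 + G g$
$\sqrt{j{\left(15,6 \right)} - 354} = \sqrt{\left(16 + 15 \cdot 6\right) - 354} = \sqrt{\left(16 + 90\right) - 354} = \sqrt{106 - 354} = \sqrt{-248} = 2 i \sqrt{62}$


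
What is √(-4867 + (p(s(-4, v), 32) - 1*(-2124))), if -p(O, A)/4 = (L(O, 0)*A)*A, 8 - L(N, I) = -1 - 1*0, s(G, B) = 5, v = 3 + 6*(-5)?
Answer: I*√39607 ≈ 199.02*I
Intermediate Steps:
v = -27 (v = 3 - 30 = -27)
L(N, I) = 9 (L(N, I) = 8 - (-1 - 1*0) = 8 - (-1 + 0) = 8 - 1*(-1) = 8 + 1 = 9)
p(O, A) = -36*A² (p(O, A) = -4*9*A*A = -36*A²)
√(-4867 + (p(s(-4, v), 32) - 1*(-2124))) = √(-4867 + (-36*32² - 1*(-2124))) = √(-4867 + (-36*1024 + 2124)) = √(-4867 + (-36864 + 2124)) = √(-4867 - 34740) = √(-39607) = I*√39607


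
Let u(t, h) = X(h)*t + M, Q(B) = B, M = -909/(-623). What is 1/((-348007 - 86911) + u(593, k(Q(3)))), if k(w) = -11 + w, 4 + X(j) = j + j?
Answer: -623/278341785 ≈ -2.2383e-6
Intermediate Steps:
M = 909/623 (M = -909*(-1/623) = 909/623 ≈ 1.4591)
X(j) = -4 + 2*j (X(j) = -4 + (j + j) = -4 + 2*j)
u(t, h) = 909/623 + t*(-4 + 2*h) (u(t, h) = (-4 + 2*h)*t + 909/623 = t*(-4 + 2*h) + 909/623 = 909/623 + t*(-4 + 2*h))
1/((-348007 - 86911) + u(593, k(Q(3)))) = 1/((-348007 - 86911) + (909/623 + 2*593*(-2 + (-11 + 3)))) = 1/(-434918 + (909/623 + 2*593*(-2 - 8))) = 1/(-434918 + (909/623 + 2*593*(-10))) = 1/(-434918 + (909/623 - 11860)) = 1/(-434918 - 7387871/623) = 1/(-278341785/623) = -623/278341785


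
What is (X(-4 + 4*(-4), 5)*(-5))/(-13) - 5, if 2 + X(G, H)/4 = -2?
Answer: -145/13 ≈ -11.154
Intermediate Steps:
X(G, H) = -16 (X(G, H) = -8 + 4*(-2) = -8 - 8 = -16)
(X(-4 + 4*(-4), 5)*(-5))/(-13) - 5 = -16*(-5)/(-13) - 5 = 80*(-1/13) - 5 = -80/13 - 5 = -145/13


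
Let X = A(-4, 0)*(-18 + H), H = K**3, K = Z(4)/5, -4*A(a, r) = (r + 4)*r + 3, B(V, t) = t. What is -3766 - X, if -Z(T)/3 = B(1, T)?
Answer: -947467/250 ≈ -3789.9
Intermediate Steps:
Z(T) = -3*T
A(a, r) = -3/4 - r*(4 + r)/4 (A(a, r) = -((r + 4)*r + 3)/4 = -((4 + r)*r + 3)/4 = -(r*(4 + r) + 3)/4 = -(3 + r*(4 + r))/4 = -3/4 - r*(4 + r)/4)
K = -12/5 (K = -3*4/5 = -12*1/5 = -12/5 ≈ -2.4000)
H = -1728/125 (H = (-12/5)**3 = -1728/125 ≈ -13.824)
X = 5967/250 (X = (-3/4 - 1*0 - 1/4*0**2)*(-18 - 1728/125) = (-3/4 + 0 - 1/4*0)*(-3978/125) = (-3/4 + 0 + 0)*(-3978/125) = -3/4*(-3978/125) = 5967/250 ≈ 23.868)
-3766 - X = -3766 - 1*5967/250 = -3766 - 5967/250 = -947467/250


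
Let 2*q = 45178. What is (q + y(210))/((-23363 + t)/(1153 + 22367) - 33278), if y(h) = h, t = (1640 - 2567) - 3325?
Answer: -5106976/7454535 ≈ -0.68508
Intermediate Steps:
q = 22589 (q = (1/2)*45178 = 22589)
t = -4252 (t = -927 - 3325 = -4252)
(q + y(210))/((-23363 + t)/(1153 + 22367) - 33278) = (22589 + 210)/((-23363 - 4252)/(1153 + 22367) - 33278) = 22799/(-27615/23520 - 33278) = 22799/(-27615*1/23520 - 33278) = 22799/(-263/224 - 33278) = 22799/(-7454535/224) = 22799*(-224/7454535) = -5106976/7454535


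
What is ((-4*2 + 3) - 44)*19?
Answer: -931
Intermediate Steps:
((-4*2 + 3) - 44)*19 = ((-8 + 3) - 44)*19 = (-5 - 44)*19 = -49*19 = -931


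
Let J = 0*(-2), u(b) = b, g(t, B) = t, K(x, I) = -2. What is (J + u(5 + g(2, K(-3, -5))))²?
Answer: 49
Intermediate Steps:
J = 0
(J + u(5 + g(2, K(-3, -5))))² = (0 + (5 + 2))² = (0 + 7)² = 7² = 49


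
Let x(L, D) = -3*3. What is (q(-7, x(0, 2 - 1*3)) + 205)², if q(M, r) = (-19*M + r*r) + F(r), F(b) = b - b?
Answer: 175561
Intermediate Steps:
F(b) = 0
x(L, D) = -9
q(M, r) = r² - 19*M (q(M, r) = (-19*M + r*r) + 0 = (-19*M + r²) + 0 = (r² - 19*M) + 0 = r² - 19*M)
(q(-7, x(0, 2 - 1*3)) + 205)² = (((-9)² - 19*(-7)) + 205)² = ((81 + 133) + 205)² = (214 + 205)² = 419² = 175561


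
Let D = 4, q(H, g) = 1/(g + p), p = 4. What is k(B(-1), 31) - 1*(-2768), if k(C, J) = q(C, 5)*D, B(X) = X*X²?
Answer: 24916/9 ≈ 2768.4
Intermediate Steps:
q(H, g) = 1/(4 + g) (q(H, g) = 1/(g + 4) = 1/(4 + g))
B(X) = X³
k(C, J) = 4/9 (k(C, J) = 4/(4 + 5) = 4/9)
k(B(-1), 31) - 1*(-2768) = 4/9 - 1*(-2768) = 4/9 + 2768 = 24916/9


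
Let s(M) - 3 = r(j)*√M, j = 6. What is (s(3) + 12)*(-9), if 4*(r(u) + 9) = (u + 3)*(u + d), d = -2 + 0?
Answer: -135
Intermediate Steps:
d = -2
r(u) = -9 + (-2 + u)*(3 + u)/4 (r(u) = -9 + ((u + 3)*(u - 2))/4 = -9 + ((3 + u)*(-2 + u))/4 = -9 + ((-2 + u)*(3 + u))/4 = -9 + (-2 + u)*(3 + u)/4)
s(M) = 3 (s(M) = 3 + (-21/2 + (¼)*6 + (¼)*6²)*√M = 3 + (-21/2 + 3/2 + (¼)*36)*√M = 3 + (-21/2 + 3/2 + 9)*√M = 3 + 0*√M = 3 + 0 = 3)
(s(3) + 12)*(-9) = (3 + 12)*(-9) = 15*(-9) = -135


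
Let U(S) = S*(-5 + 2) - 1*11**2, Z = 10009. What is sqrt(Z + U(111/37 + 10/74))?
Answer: 6*sqrt(375661)/37 ≈ 99.391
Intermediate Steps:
U(S) = -121 - 3*S (U(S) = S*(-3) - 1*121 = -3*S - 121 = -121 - 3*S)
sqrt(Z + U(111/37 + 10/74)) = sqrt(10009 + (-121 - 3*(111/37 + 10/74))) = sqrt(10009 + (-121 - 3*(111*(1/37) + 10*(1/74)))) = sqrt(10009 + (-121 - 3*(3 + 5/37))) = sqrt(10009 + (-121 - 3*116/37)) = sqrt(10009 + (-121 - 348/37)) = sqrt(10009 - 4825/37) = sqrt(365508/37) = 6*sqrt(375661)/37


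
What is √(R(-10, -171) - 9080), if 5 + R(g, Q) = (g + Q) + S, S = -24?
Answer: I*√9290 ≈ 96.385*I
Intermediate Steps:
R(g, Q) = -29 + Q + g (R(g, Q) = -5 + ((g + Q) - 24) = -5 + ((Q + g) - 24) = -5 + (-24 + Q + g) = -29 + Q + g)
√(R(-10, -171) - 9080) = √((-29 - 171 - 10) - 9080) = √(-210 - 9080) = √(-9290) = I*√9290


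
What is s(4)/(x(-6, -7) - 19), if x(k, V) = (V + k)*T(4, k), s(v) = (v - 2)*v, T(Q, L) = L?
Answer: 8/59 ≈ 0.13559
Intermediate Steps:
s(v) = v*(-2 + v) (s(v) = (-2 + v)*v = v*(-2 + v))
x(k, V) = k*(V + k) (x(k, V) = (V + k)*k = k*(V + k))
s(4)/(x(-6, -7) - 19) = (4*(-2 + 4))/(-6*(-7 - 6) - 19) = (4*2)/(-6*(-13) - 19) = 8/(78 - 19) = 8/59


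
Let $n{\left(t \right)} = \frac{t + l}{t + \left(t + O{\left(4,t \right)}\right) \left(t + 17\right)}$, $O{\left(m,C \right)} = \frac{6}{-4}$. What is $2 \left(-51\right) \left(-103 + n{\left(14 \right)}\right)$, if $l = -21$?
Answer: $\frac{8437746}{803} \approx 10508.0$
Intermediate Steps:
$O{\left(m,C \right)} = - \frac{3}{2}$ ($O{\left(m,C \right)} = 6 \left(- \frac{1}{4}\right) = - \frac{3}{2}$)
$n{\left(t \right)} = \frac{-21 + t}{t + \left(17 + t\right) \left(- \frac{3}{2} + t\right)}$ ($n{\left(t \right)} = \frac{t - 21}{t + \left(t - \frac{3}{2}\right) \left(t + 17\right)} = \frac{-21 + t}{t + \left(- \frac{3}{2} + t\right) \left(17 + t\right)} = \frac{-21 + t}{t + \left(17 + t\right) \left(- \frac{3}{2} + t\right)}$)
$2 \left(-51\right) \left(-103 + n{\left(14 \right)}\right) = 2 \left(-51\right) \left(-103 + \frac{2 \left(-21 + 14\right)}{-51 + 2 \cdot 14^{2} + 33 \cdot 14}\right) = - 102 \left(-103 + 2 \frac{1}{-51 + 2 \cdot 196 + 462} \left(-7\right)\right) = - 102 \left(-103 + 2 \frac{1}{-51 + 392 + 462} \left(-7\right)\right) = - 102 \left(-103 + 2 \cdot \frac{1}{803} \left(-7\right)\right) = - 102 \left(-103 - \frac{14}{803}\right) = \left(-102\right) \left(- \frac{82723}{803}\right) = \frac{8437746}{803}$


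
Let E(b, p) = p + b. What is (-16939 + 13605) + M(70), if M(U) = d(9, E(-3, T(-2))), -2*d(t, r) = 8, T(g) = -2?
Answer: -3338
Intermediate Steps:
E(b, p) = b + p
d(t, r) = -4 (d(t, r) = -1/2*8 = -4)
M(U) = -4
(-16939 + 13605) + M(70) = (-16939 + 13605) - 4 = -3334 - 4 = -3338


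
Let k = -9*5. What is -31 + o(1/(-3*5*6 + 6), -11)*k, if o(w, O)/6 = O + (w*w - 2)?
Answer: 1363753/392 ≈ 3479.0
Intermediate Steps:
k = -45
o(w, O) = -12 + 6*O + 6*w² (o(w, O) = 6*(O + (w*w - 2)) = 6*(O + (w² - 2)) = 6*(O + (-2 + w²)) = 6*(-2 + O + w²) = -12 + 6*O + 6*w²)
-31 + o(1/(-3*5*6 + 6), -11)*k = -31 + (-12 + 6*(-11) + 6*(1/(-3*5*6 + 6))²)*(-45) = -31 + (-12 - 66 + 6*(1/(-15*6 + 6))²)*(-45) = -31 + (-12 - 66 + 6*(1/(-90 + 6))²)*(-45) = -31 + (-12 - 66 + 6*(1/(-84))²)*(-45) = -31 + (-12 - 66 + 6*(-1/84)²)*(-45) = -31 + (-12 - 66 + 6*(1/7056))*(-45) = -31 + (-12 - 66 + 1/1176)*(-45) = -31 - 91727/1176*(-45) = -31 + 1375905/392 = 1363753/392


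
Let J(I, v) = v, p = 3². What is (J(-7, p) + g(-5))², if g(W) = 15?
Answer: 576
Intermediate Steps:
p = 9
(J(-7, p) + g(-5))² = (9 + 15)² = 24² = 576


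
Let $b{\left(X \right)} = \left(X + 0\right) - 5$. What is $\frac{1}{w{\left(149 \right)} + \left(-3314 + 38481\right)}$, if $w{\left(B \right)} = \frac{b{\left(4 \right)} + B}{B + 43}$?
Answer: $\frac{48}{1688053} \approx 2.8435 \cdot 10^{-5}$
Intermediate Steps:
$b{\left(X \right)} = -5 + X$ ($b{\left(X \right)} = X - 5 = -5 + X$)
$w{\left(B \right)} = \frac{-1 + B}{43 + B}$ ($w{\left(B \right)} = \frac{\left(-5 + 4\right) + B}{B + 43} = \frac{-1 + B}{43 + B}$)
$\frac{1}{w{\left(149 \right)} + \left(-3314 + 38481\right)} = \frac{1}{\frac{-1 + 149}{43 + 149} + \left(-3314 + 38481\right)} = \frac{1}{\frac{1}{192} \cdot 148 + 35167} = \frac{1}{\frac{37}{48} + 35167} = \frac{1}{\frac{1688053}{48}} = \frac{48}{1688053}$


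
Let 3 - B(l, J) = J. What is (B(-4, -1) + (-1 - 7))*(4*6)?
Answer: -96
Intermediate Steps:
B(l, J) = 3 - J
(B(-4, -1) + (-1 - 7))*(4*6) = ((3 - 1*(-1)) + (-1 - 7))*(4*6) = ((3 + 1) - 8)*24 = (4 - 8)*24 = -4*24 = -96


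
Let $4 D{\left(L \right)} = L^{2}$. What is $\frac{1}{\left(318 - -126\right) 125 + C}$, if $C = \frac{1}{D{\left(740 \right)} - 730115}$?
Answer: $\frac{593215}{32923432499} \approx 1.8018 \cdot 10^{-5}$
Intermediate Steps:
$D{\left(L \right)} = \frac{L^{2}}{4}$
$C = - \frac{1}{593215}$ ($C = \frac{1}{\frac{740^{2}}{4} - 730115} = \frac{1}{\frac{1}{4} \cdot 547600 - 730115} = \frac{1}{136900 - 730115} = \frac{1}{-593215} = - \frac{1}{593215} \approx -1.6857 \cdot 10^{-6}$)
$\frac{1}{\left(318 - -126\right) 125 + C} = \frac{1}{\left(318 - -126\right) 125 - \frac{1}{593215}} = \frac{1}{\left(318 + 126\right) 125 - \frac{1}{593215}} = \frac{1}{444 \cdot 125 - \frac{1}{593215}} = \frac{1}{55500 - \frac{1}{593215}} = \frac{1}{\frac{32923432499}{593215}} = \frac{593215}{32923432499}$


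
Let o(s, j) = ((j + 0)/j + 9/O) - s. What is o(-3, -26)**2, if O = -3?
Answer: 1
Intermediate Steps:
o(s, j) = -2 - s (o(s, j) = ((j + 0)/j + 9/(-3)) - s = (j/j + 9*(-1/3)) - s = (1 - 3) - s = -2 - s)
o(-3, -26)**2 = (-2 - 1*(-3))**2 = (-2 + 3)**2 = 1**2 = 1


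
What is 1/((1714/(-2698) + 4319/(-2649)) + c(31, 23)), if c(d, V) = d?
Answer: 3573501/102682007 ≈ 0.034802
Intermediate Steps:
1/((1714/(-2698) + 4319/(-2649)) + c(31, 23)) = 1/((1714/(-2698) + 4319/(-2649)) + 31) = 1/((1714*(-1/2698) + 4319*(-1/2649)) + 31) = 1/((-857/1349 - 4319/2649) + 31) = 1/(-8096524/3573501 + 31) = 1/(102682007/3573501) = 3573501/102682007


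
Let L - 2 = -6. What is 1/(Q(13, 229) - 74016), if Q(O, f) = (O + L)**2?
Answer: -1/73935 ≈ -1.3525e-5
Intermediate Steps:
L = -4 (L = 2 - 6 = -4)
Q(O, f) = (-4 + O)**2 (Q(O, f) = (O - 4)**2 = (-4 + O)**2)
1/(Q(13, 229) - 74016) = 1/((-4 + 13)**2 - 74016) = 1/(9**2 - 74016) = 1/(81 - 74016) = 1/(-73935) = -1/73935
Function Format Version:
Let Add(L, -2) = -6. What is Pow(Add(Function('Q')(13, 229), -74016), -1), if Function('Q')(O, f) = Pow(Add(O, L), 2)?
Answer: Rational(-1, 73935) ≈ -1.3525e-5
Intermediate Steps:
L = -4 (L = Add(2, -6) = -4)
Function('Q')(O, f) = Pow(Add(-4, O), 2) (Function('Q')(O, f) = Pow(Add(O, -4), 2) = Pow(Add(-4, O), 2))
Pow(Add(Function('Q')(13, 229), -74016), -1) = Pow(Add(Pow(Add(-4, 13), 2), -74016), -1) = Pow(Add(Pow(9, 2), -74016), -1) = Pow(Add(81, -74016), -1) = Pow(-73935, -1) = Rational(-1, 73935)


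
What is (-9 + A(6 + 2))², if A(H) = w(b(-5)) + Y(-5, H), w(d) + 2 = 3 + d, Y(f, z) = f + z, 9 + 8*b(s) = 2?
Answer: 2209/64 ≈ 34.516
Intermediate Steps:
b(s) = -7/8 (b(s) = -9/8 + (⅛)*2 = -9/8 + ¼ = -7/8)
w(d) = 1 + d (w(d) = -2 + (3 + d) = 1 + d)
A(H) = -39/8 + H (A(H) = (1 - 7/8) + (-5 + H) = ⅛ + (-5 + H) = -39/8 + H)
(-9 + A(6 + 2))² = (-9 + (-39/8 + (6 + 2)))² = (-9 + (-39/8 + 8))² = (-9 + 25/8)² = (-47/8)² = 2209/64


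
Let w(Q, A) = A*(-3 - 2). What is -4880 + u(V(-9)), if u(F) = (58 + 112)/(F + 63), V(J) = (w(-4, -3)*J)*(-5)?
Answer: -1800635/369 ≈ -4879.8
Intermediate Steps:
w(Q, A) = -5*A (w(Q, A) = A*(-5) = -5*A)
V(J) = -75*J (V(J) = ((-5*(-3))*J)*(-5) = (15*J)*(-5) = -75*J)
u(F) = 170/(63 + F)
-4880 + u(V(-9)) = -4880 + 170/(63 - 75*(-9)) = -4880 + 170/(63 + 675) = -4880 + 170/738 = -4880 + 170*(1/738) = -4880 + 85/369 = -1800635/369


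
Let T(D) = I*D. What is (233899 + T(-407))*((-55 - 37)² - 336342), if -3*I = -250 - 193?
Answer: -170954277688/3 ≈ -5.6985e+10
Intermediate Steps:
I = 443/3 (I = -(-250 - 193)/3 = -⅓*(-443) = 443/3 ≈ 147.67)
T(D) = 443*D/3
(233899 + T(-407))*((-55 - 37)² - 336342) = (233899 + (443/3)*(-407))*((-55 - 37)² - 336342) = (233899 - 180301/3)*((-92)² - 336342) = 521396*(8464 - 336342)/3 = (521396/3)*(-327878) = -170954277688/3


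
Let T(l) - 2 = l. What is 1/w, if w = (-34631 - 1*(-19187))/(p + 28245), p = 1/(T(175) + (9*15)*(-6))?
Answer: -4469771/2444013 ≈ -1.8289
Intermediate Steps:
T(l) = 2 + l
p = -1/633 (p = 1/((2 + 175) + (9*15)*(-6)) = 1/(177 + 135*(-6)) = 1/(177 - 810) = 1/(-633) = -1/633 ≈ -0.0015798)
w = -2444013/4469771 (w = (-34631 - 1*(-19187))/(-1/633 + 28245) = (-34631 + 19187)/(17879084/633) = -15444*633/17879084 = -2444013/4469771 ≈ -0.54679)
1/w = 1/(-2444013/4469771) = -4469771/2444013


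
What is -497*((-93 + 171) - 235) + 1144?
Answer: 79173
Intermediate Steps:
-497*((-93 + 171) - 235) + 1144 = -497*(78 - 235) + 1144 = -497*(-157) + 1144 = 78029 + 1144 = 79173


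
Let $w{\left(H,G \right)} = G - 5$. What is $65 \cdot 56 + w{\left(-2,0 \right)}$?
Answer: $3635$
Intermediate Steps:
$w{\left(H,G \right)} = -5 + G$
$65 \cdot 56 + w{\left(-2,0 \right)} = 65 \cdot 56 + \left(-5 + 0\right) = 3640 - 5 = 3635$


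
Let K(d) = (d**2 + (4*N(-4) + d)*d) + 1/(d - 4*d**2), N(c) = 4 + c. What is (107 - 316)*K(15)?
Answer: -83234041/885 ≈ -94050.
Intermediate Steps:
K(d) = 1/(d - 4*d**2) + 2*d**2 (K(d) = (d**2 + (4*(4 - 4) + d)*d) + 1/(d - 4*d**2) = (d**2 + (4*0 + d)*d) + 1/(d - 4*d**2) = (d**2 + (0 + d)*d) + 1/(d - 4*d**2) = (d**2 + d*d) + 1/(d - 4*d**2) = (d**2 + d**2) + 1/(d - 4*d**2) = 2*d**2 + 1/(d - 4*d**2) = 1/(d - 4*d**2) + 2*d**2)
(107 - 316)*K(15) = (107 - 316)*((-1 - 2*15**3 + 8*15**4)/(15*(-1 + 4*15))) = -209*(-1 - 2*3375 + 8*50625)/(15*(-1 + 60)) = -209*(-1 - 6750 + 405000)/(15*59) = -209*398249/(15*59) = -209*398249/885 = -83234041/885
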